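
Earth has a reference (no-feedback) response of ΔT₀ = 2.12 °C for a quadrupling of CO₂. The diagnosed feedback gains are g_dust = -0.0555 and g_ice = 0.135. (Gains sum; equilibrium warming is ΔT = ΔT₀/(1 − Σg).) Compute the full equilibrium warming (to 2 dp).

2.30 °C

Total gain g = -0.0555 + 0.135 = 0.0795.
Amplification A = 1/(1 − 0.0795) = 1.086.
ΔT = 2.12 × 1.086 = 2.30 °C.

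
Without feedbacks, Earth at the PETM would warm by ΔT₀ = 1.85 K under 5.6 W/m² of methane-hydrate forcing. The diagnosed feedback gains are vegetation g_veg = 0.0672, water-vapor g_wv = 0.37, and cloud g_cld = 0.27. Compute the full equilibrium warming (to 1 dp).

Total gain g = 0.0672 + 0.37 + 0.27 = 0.7072.
Amplification A = 1/(1 − 0.7072) = 3.415.
ΔT = 1.85 × 3.415 = 6.3 K.

6.3 K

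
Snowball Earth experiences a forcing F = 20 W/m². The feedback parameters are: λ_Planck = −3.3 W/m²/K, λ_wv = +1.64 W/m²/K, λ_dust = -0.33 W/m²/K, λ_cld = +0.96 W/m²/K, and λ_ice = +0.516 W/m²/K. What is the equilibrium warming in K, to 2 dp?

38.91 K

Net feedback parameter λ = (−3.3) + (+1.64) + (-0.33) + (+0.96) + (+0.516) = -0.514 W/m²/K.
ΔT = −F/λ = −20/(-0.514) = 38.91 K.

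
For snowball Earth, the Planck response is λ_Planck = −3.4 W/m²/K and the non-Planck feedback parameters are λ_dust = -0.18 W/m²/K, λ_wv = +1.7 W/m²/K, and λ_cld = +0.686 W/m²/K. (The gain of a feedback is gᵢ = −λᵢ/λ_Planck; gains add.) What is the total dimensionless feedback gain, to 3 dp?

0.649

Convert to gains: g_dust = -0.18/3.4 = -0.05294; g_wv = 1.7/3.4 = 0.5; g_cld = 0.686/3.4 = 0.2018.
Total gain g = 0.64886.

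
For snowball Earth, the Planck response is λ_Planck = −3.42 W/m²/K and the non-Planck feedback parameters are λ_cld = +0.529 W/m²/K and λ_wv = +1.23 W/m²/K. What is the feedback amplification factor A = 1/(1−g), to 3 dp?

Convert to gains: g_cld = 0.529/3.42 = 0.1547; g_wv = 1.23/3.42 = 0.3596.
Total gain g = 0.5143.
A = 1/(1 − 0.5143) = 2.059.

2.059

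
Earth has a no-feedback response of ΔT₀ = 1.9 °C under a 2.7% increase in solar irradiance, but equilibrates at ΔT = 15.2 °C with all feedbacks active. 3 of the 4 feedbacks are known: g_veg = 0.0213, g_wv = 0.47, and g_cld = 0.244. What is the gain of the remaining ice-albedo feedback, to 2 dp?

0.14

Amplification A = ΔT/ΔT₀ = 15.2/1.9 = 8.
Total gain g = 1 − 1/A = 1 − 1/8 = 0.875.
Known gains sum to 0.0213 + 0.47 + 0.244 = 0.7353.
g_ice = 0.875 − 0.7353 = 0.14.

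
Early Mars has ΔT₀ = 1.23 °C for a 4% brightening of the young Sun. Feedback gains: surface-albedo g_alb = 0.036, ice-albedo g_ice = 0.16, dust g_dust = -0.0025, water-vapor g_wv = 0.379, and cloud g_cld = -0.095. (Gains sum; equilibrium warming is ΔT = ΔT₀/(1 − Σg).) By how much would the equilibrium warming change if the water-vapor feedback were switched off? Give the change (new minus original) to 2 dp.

Original: g = 0.4775, ΔT = 1.23/(1−0.4775) = 2.3541 °C.
Without water-vapor: g' = 0.0985, ΔT' = 1.23/(1−0.0985) = 1.3644 °C.
Change = 1.3644 − 2.3541 = -0.99 °C.

-0.99 °C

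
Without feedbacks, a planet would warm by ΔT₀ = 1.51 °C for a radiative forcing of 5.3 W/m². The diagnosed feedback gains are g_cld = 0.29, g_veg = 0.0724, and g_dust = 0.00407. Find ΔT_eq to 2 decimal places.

2.38 °C

Total gain g = 0.29 + 0.0724 + 0.00407 = 0.36647.
Amplification A = 1/(1 − 0.36647) = 1.578.
ΔT = 1.51 × 1.578 = 2.38 °C.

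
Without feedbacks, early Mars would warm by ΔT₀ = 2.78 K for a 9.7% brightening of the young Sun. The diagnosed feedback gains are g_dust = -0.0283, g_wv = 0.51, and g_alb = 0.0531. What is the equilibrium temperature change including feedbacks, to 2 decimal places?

Total gain g = -0.0283 + 0.51 + 0.0531 = 0.5348.
Amplification A = 1/(1 − 0.5348) = 2.15.
ΔT = 2.78 × 2.15 = 5.98 K.

5.98 K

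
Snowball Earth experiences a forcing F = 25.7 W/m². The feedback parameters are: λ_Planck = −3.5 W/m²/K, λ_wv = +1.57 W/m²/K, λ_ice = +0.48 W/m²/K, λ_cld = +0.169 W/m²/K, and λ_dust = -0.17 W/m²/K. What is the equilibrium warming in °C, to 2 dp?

17.71 °C

Net feedback parameter λ = (−3.5) + (+1.57) + (+0.48) + (+0.169) + (-0.17) = -1.451 W/m²/K.
ΔT = −F/λ = −25.7/(-1.451) = 17.71 °C.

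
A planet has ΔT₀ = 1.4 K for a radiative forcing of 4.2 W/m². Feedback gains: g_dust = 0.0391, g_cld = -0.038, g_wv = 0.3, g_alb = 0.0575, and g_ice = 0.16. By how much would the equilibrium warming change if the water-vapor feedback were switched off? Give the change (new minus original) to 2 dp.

Original: g = 0.5186, ΔT = 1.4/(1−0.5186) = 2.9082 K.
Without water-vapor: g' = 0.2186, ΔT' = 1.4/(1−0.2186) = 1.7917 K.
Change = 1.7917 − 2.9082 = -1.12 K.

-1.12 K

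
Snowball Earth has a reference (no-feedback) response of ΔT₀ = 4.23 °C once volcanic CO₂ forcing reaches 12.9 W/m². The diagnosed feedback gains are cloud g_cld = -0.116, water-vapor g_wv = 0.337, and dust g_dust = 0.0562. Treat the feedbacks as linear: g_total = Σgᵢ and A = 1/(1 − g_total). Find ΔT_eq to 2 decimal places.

Total gain g = -0.116 + 0.337 + 0.0562 = 0.2772.
Amplification A = 1/(1 − 0.2772) = 1.384.
ΔT = 4.23 × 1.384 = 5.85 °C.

5.85 °C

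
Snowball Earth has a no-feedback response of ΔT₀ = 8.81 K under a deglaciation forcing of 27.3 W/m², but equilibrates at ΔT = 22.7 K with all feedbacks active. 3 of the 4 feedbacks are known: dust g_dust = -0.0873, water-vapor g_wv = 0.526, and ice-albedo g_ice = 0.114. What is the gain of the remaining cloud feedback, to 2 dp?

0.06

Amplification A = ΔT/ΔT₀ = 22.7/8.81 = 2.577.
Total gain g = 1 − 1/A = 1 − 1/2.577 = 0.612.
Known gains sum to -0.0873 + 0.526 + 0.114 = 0.5527.
g_cld = 0.612 − 0.5527 = 0.06.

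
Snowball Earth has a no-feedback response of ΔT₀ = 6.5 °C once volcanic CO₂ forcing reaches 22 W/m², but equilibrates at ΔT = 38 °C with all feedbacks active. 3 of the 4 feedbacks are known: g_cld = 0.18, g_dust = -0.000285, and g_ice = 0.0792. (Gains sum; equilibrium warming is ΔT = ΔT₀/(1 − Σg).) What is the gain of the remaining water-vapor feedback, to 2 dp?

0.57

Amplification A = ΔT/ΔT₀ = 38/6.5 = 5.846.
Total gain g = 1 − 1/A = 1 − 1/5.846 = 0.8289.
Known gains sum to 0.18 − 0.000285 + 0.0792 = 0.258915.
g_wv = 0.8289 − 0.258915 = 0.57.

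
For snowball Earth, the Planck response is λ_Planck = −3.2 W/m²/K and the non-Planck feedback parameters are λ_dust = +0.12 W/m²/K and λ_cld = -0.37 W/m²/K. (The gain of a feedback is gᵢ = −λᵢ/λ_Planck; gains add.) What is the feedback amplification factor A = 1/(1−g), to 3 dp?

0.928

Convert to gains: g_dust = 0.12/3.2 = 0.0375; g_cld = -0.37/3.2 = -0.1156.
Total gain g = -0.0781.
A = 1/(1 + 0.0781) = 0.928.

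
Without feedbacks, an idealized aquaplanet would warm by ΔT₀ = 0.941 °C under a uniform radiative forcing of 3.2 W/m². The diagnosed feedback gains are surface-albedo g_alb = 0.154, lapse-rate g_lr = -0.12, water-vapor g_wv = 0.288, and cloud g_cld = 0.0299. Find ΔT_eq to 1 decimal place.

1.5 °C

Total gain g = 0.154 − 0.12 + 0.288 + 0.0299 = 0.3519.
Amplification A = 1/(1 − 0.3519) = 1.543.
ΔT = 0.941 × 1.543 = 1.5 °C.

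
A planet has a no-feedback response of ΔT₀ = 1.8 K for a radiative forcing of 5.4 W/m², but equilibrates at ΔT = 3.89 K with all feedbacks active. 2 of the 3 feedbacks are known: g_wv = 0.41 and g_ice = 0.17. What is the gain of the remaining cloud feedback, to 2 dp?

Amplification A = ΔT/ΔT₀ = 3.89/1.8 = 2.161.
Total gain g = 1 − 1/A = 1 − 1/2.161 = 0.5373.
Known gains sum to 0.41 + 0.17 = 0.58.
g_cld = 0.5373 − 0.58 = -0.04.

-0.04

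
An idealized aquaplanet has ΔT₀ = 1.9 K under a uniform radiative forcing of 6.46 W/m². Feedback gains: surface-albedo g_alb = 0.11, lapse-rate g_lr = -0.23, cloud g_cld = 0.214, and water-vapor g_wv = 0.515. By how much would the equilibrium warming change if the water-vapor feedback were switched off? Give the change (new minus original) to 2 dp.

Original: g = 0.609, ΔT = 1.9/(1−0.609) = 4.8593 K.
Without water-vapor: g' = 0.094, ΔT' = 1.9/(1−0.094) = 2.0971 K.
Change = 2.0971 − 4.8593 = -2.76 K.

-2.76 K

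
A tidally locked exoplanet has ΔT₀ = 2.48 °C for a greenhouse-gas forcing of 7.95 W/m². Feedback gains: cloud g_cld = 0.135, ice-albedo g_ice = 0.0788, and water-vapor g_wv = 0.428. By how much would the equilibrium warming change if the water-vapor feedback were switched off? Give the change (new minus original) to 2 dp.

Original: g = 0.6418, ΔT = 2.48/(1−0.6418) = 6.9235 °C.
Without water-vapor: g' = 0.2138, ΔT' = 2.48/(1−0.2138) = 3.1544 °C.
Change = 3.1544 − 6.9235 = -3.77 °C.

-3.77 °C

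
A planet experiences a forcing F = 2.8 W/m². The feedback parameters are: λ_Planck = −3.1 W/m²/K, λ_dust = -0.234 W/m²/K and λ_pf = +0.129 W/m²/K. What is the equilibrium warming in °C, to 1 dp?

Net feedback parameter λ = (−3.1) + (-0.234) + (+0.129) = -3.205 W/m²/K.
ΔT = −F/λ = −2.8/(-3.205) = 0.9 °C.

0.9 °C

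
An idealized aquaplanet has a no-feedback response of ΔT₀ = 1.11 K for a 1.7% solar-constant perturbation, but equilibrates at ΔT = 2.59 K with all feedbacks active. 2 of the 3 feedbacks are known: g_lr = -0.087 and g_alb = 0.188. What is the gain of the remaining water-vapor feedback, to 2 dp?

0.47

Amplification A = ΔT/ΔT₀ = 2.59/1.11 = 2.333.
Total gain g = 1 − 1/A = 1 − 1/2.333 = 0.5714.
Known gains sum to -0.087 + 0.188 = 0.101.
g_wv = 0.5714 − 0.101 = 0.47.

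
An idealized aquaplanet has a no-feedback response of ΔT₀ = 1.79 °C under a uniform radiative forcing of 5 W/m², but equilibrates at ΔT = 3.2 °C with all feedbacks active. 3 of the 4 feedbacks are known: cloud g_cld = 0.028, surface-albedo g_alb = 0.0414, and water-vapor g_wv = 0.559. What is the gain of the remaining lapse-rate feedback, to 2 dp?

-0.19

Amplification A = ΔT/ΔT₀ = 3.2/1.79 = 1.788.
Total gain g = 1 − 1/A = 1 − 1/1.788 = 0.4407.
Known gains sum to 0.028 + 0.0414 + 0.559 = 0.6284.
g_lr = 0.4407 − 0.6284 = -0.19.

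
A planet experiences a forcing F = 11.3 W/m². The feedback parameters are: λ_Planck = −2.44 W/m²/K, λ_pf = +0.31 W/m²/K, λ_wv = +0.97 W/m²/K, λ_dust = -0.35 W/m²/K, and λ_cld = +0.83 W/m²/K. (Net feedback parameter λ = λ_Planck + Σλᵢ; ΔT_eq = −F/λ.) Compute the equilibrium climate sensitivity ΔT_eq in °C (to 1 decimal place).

Net feedback parameter λ = (−2.44) + (+0.31) + (+0.97) + (-0.35) + (+0.83) = -0.68 W/m²/K.
ΔT = −F/λ = −11.3/(-0.68) = 16.6 °C.

16.6 °C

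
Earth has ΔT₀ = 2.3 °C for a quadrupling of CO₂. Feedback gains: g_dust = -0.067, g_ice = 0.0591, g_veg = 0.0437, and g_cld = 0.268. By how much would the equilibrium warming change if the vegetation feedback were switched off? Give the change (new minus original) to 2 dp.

Original: g = 0.3038, ΔT = 2.3/(1−0.3038) = 3.3036 °C.
Without vegetation: g' = 0.2601, ΔT' = 2.3/(1−0.2601) = 3.1085 °C.
Change = 3.1085 − 3.3036 = -0.20 °C.

-0.20 °C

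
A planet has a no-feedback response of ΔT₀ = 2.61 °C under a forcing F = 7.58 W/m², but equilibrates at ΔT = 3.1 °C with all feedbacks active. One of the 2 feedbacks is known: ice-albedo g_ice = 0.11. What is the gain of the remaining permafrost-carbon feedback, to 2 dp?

0.05

Amplification A = ΔT/ΔT₀ = 3.1/2.61 = 1.188.
Total gain g = 1 − 1/A = 1 − 1/1.188 = 0.1582.
The known gain is 0.11.
g_pf = 0.1582 − 0.11 = 0.05.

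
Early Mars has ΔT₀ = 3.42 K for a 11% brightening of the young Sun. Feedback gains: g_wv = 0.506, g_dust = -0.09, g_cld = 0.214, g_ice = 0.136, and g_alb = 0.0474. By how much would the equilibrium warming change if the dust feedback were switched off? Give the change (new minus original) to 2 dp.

Original: g = 0.8134, ΔT = 3.42/(1−0.8134) = 18.3280 K.
Without dust: g' = 0.9034, ΔT' = 3.42/(1−0.9034) = 35.4037 K.
Change = 35.4037 − 18.3280 = 17.08 K.

17.08 K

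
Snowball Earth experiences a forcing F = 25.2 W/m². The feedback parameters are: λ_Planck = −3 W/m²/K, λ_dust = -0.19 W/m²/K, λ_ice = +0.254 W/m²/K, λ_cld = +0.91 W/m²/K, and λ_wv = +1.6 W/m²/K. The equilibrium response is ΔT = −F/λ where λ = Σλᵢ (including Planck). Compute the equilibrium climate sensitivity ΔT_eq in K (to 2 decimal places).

59.15 K

Net feedback parameter λ = (−3) + (-0.19) + (+0.254) + (+0.91) + (+1.6) = -0.426 W/m²/K.
ΔT = −F/λ = −25.2/(-0.426) = 59.15 K.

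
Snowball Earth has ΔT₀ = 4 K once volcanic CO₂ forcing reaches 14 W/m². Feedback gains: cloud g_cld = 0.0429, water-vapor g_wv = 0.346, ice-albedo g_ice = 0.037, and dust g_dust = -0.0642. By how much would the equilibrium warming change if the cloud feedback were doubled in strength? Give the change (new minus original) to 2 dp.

Original: g = 0.3617, ΔT = 4/(1−0.3617) = 6.2666 K.
With doubled cloud: g' = 0.4046, ΔT' = 4/(1−0.4046) = 6.7182 K.
Change = 6.7182 − 6.2666 = 0.45 K.

0.45 K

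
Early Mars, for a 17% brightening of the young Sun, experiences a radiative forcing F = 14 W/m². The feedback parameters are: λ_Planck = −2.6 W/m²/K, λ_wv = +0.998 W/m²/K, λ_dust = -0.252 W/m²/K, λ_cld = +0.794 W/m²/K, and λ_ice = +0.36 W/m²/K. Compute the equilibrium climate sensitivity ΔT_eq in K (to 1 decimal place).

20.0 K

Net feedback parameter λ = (−2.6) + (+0.998) + (-0.252) + (+0.794) + (+0.36) = -0.7 W/m²/K.
ΔT = −F/λ = −14/(-0.7) = 20.0 K.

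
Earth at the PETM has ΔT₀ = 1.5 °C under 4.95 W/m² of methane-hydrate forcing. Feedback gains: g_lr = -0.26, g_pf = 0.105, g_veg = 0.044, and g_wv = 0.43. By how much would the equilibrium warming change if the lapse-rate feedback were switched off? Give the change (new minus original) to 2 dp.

1.36 °C

Original: g = 0.319, ΔT = 1.5/(1−0.319) = 2.2026 °C.
Without lapse-rate: g' = 0.579, ΔT' = 1.5/(1−0.579) = 3.5629 °C.
Change = 3.5629 − 2.2026 = 1.36 °C.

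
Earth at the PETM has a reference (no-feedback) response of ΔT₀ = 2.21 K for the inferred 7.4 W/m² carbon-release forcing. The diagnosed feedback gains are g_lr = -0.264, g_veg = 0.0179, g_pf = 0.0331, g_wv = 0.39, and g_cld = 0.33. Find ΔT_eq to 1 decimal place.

4.5 K

Total gain g = -0.264 + 0.0179 + 0.0331 + 0.39 + 0.33 = 0.507.
Amplification A = 1/(1 − 0.507) = 2.028.
ΔT = 2.21 × 2.028 = 4.5 K.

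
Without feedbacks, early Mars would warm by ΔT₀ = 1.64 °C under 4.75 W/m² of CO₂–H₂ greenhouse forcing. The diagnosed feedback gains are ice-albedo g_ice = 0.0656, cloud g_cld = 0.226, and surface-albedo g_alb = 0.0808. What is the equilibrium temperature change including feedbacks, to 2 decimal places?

2.61 °C

Total gain g = 0.0656 + 0.226 + 0.0808 = 0.3724.
Amplification A = 1/(1 − 0.3724) = 1.593.
ΔT = 1.64 × 1.593 = 2.61 °C.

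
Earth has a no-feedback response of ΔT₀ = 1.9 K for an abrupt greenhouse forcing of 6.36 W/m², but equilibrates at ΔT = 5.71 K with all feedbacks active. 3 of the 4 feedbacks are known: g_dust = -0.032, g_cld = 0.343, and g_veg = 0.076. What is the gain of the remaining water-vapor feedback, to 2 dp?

0.28

Amplification A = ΔT/ΔT₀ = 5.71/1.9 = 3.005.
Total gain g = 1 − 1/A = 1 − 1/3.005 = 0.6672.
Known gains sum to -0.032 + 0.343 + 0.076 = 0.387.
g_wv = 0.6672 − 0.387 = 0.28.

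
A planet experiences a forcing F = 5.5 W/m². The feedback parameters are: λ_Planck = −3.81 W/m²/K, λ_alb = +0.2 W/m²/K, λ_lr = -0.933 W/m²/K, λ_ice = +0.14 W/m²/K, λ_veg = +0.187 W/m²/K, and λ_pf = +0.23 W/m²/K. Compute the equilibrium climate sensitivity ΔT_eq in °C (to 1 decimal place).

1.4 °C

Net feedback parameter λ = (−3.81) + (+0.2) + (-0.933) + (+0.14) + (+0.187) + (+0.23) = -3.986 W/m²/K.
ΔT = −F/λ = −5.5/(-3.986) = 1.4 °C.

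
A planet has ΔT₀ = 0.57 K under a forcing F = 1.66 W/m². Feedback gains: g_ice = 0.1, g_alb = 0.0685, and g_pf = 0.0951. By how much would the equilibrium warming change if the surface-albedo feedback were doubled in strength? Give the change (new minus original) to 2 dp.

0.08 K

Original: g = 0.2636, ΔT = 0.57/(1−0.2636) = 0.7740 K.
With doubled surface-albedo: g' = 0.3321, ΔT' = 0.57/(1−0.3321) = 0.8534 K.
Change = 0.8534 − 0.7740 = 0.08 K.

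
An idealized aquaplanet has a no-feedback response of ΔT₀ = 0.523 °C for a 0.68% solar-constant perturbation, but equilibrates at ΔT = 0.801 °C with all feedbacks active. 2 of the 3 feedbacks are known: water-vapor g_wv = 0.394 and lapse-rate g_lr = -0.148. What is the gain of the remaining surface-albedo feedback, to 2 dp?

0.10

Amplification A = ΔT/ΔT₀ = 0.801/0.523 = 1.532.
Total gain g = 1 − 1/A = 1 − 1/1.532 = 0.3473.
Known gains sum to 0.394 − 0.148 = 0.246.
g_alb = 0.3473 − 0.246 = 0.10.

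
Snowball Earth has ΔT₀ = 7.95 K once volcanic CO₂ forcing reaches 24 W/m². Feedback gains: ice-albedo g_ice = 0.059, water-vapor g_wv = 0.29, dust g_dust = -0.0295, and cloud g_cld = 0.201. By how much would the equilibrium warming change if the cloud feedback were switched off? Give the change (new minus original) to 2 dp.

-4.90 K

Original: g = 0.5205, ΔT = 7.95/(1−0.5205) = 16.5798 K.
Without cloud: g' = 0.3195, ΔT' = 7.95/(1−0.3195) = 11.6826 K.
Change = 11.6826 − 16.5798 = -4.90 K.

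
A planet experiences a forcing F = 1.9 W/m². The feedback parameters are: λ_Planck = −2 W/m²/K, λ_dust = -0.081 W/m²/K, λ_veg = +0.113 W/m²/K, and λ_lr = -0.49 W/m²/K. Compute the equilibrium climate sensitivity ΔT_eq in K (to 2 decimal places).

Net feedback parameter λ = (−2) + (-0.081) + (+0.113) + (-0.49) = -2.458 W/m²/K.
ΔT = −F/λ = −1.9/(-2.458) = 0.77 K.

0.77 K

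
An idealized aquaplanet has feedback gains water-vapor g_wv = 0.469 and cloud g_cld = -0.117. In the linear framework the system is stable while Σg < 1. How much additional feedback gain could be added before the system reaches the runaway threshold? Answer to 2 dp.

Current total gain = 0.469 − 0.117 = 0.352.
Margin to runaway = 1 − 0.352 = 0.65.

0.65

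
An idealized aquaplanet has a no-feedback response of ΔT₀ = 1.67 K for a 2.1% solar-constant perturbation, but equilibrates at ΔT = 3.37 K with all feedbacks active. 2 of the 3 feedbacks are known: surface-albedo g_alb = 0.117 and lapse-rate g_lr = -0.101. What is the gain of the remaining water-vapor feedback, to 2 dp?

0.49

Amplification A = ΔT/ΔT₀ = 3.37/1.67 = 2.018.
Total gain g = 1 − 1/A = 1 − 1/2.018 = 0.5045.
Known gains sum to 0.117 − 0.101 = 0.016.
g_wv = 0.5045 − 0.016 = 0.49.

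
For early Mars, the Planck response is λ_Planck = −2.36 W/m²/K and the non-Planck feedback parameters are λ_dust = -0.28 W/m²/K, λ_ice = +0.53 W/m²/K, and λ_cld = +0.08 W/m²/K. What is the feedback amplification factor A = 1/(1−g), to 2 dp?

Convert to gains: g_dust = -0.28/2.36 = -0.1186; g_ice = 0.53/2.36 = 0.2246; g_cld = 0.08/2.36 = 0.0339.
Total gain g = 0.1399.
A = 1/(1 − 0.1399) = 1.16.

1.16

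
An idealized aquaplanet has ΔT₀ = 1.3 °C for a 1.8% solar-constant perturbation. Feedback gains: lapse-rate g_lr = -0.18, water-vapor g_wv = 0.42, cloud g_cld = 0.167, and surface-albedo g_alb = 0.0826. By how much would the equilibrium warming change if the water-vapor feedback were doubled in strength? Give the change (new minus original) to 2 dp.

Original: g = 0.4896, ΔT = 1.3/(1−0.4896) = 2.5470 °C.
With doubled water-vapor: g' = 0.9096, ΔT' = 1.3/(1−0.9096) = 14.3805 °C.
Change = 14.3805 − 2.5470 = 11.83 °C.

11.83 °C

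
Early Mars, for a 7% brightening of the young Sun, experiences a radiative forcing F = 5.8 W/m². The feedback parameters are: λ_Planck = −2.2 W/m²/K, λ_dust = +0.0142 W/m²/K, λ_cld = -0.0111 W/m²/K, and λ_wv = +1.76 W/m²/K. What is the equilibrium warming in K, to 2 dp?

Net feedback parameter λ = (−2.2) + (+0.0142) + (-0.0111) + (+1.76) = -0.4369 W/m²/K.
ΔT = −F/λ = −5.8/(-0.4369) = 13.28 K.

13.28 K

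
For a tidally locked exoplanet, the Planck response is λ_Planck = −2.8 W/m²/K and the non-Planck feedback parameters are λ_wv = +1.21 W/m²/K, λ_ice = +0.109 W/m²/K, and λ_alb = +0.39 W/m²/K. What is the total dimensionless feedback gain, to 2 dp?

0.61

Convert to gains: g_wv = 1.21/2.8 = 0.4321; g_ice = 0.109/2.8 = 0.03893; g_alb = 0.39/2.8 = 0.1393.
Total gain g = 0.61033.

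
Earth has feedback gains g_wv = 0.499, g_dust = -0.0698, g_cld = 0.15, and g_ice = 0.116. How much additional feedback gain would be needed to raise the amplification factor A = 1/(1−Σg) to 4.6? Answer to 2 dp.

0.09

Current total gain = 0.6952.
Target gain for A = 4.6: g* = 1 − 1/4.6 = 0.7826.
Additional gain needed = 0.7826 − 0.6952 = 0.09.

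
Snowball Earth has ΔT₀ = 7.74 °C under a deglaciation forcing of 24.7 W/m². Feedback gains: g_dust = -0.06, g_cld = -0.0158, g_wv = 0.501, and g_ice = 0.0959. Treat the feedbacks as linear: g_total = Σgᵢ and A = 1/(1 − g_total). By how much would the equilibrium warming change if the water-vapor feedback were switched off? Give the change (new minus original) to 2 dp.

-8.26 °C

Original: g = 0.5211, ΔT = 7.74/(1−0.5211) = 16.1620 °C.
Without water-vapor: g' = 0.0201, ΔT' = 7.74/(1−0.0201) = 7.8988 °C.
Change = 7.8988 − 16.1620 = -8.26 °C.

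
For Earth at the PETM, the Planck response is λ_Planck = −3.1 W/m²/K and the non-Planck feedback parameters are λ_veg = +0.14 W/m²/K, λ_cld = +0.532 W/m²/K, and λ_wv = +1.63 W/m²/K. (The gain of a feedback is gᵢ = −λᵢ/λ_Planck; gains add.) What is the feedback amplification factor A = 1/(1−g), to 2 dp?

Convert to gains: g_veg = 0.14/3.1 = 0.04516; g_cld = 0.532/3.1 = 0.1716; g_wv = 1.63/3.1 = 0.5258.
Total gain g = 0.74256.
A = 1/(1 − 0.74256) = 3.88.

3.88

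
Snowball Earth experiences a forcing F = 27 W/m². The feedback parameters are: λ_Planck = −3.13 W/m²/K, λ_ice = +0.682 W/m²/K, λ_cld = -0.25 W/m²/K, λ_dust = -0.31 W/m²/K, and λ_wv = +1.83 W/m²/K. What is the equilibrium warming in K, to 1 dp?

Net feedback parameter λ = (−3.13) + (+0.682) + (-0.25) + (-0.31) + (+1.83) = -1.178 W/m²/K.
ΔT = −F/λ = −27/(-1.178) = 22.9 K.

22.9 K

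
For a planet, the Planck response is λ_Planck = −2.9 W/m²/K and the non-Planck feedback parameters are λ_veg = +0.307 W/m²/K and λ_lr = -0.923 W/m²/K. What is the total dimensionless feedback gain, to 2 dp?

Convert to gains: g_veg = 0.307/2.9 = 0.1059; g_lr = -0.923/2.9 = -0.3183.
Total gain g = -0.2124.

-0.21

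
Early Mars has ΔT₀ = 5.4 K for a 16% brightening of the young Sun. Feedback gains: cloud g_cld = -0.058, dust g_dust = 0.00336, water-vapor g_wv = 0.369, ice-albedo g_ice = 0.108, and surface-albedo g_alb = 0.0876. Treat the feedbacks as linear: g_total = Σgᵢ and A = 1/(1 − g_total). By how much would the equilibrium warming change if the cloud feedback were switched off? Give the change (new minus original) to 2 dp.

1.48 K

Original: g = 0.50996, ΔT = 5.4/(1−0.50996) = 11.0195 K.
Without cloud: g' = 0.56796, ΔT' = 5.4/(1−0.56796) = 12.4988 K.
Change = 12.4988 − 11.0195 = 1.48 K.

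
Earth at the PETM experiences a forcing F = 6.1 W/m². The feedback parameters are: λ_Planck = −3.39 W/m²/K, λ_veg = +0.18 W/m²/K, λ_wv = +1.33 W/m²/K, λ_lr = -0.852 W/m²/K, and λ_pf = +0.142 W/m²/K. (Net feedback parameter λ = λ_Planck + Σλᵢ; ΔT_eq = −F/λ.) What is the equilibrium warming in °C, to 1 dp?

2.4 °C

Net feedback parameter λ = (−3.39) + (+0.18) + (+1.33) + (-0.852) + (+0.142) = -2.59 W/m²/K.
ΔT = −F/λ = −6.1/(-2.59) = 2.4 °C.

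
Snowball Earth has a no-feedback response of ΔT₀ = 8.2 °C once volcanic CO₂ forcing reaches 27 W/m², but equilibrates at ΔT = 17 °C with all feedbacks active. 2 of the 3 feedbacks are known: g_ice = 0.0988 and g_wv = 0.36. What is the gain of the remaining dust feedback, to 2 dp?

Amplification A = ΔT/ΔT₀ = 17/8.2 = 2.073.
Total gain g = 1 − 1/A = 1 − 1/2.073 = 0.5176.
Known gains sum to 0.0988 + 0.36 = 0.4588.
g_dust = 0.5176 − 0.4588 = 0.06.

0.06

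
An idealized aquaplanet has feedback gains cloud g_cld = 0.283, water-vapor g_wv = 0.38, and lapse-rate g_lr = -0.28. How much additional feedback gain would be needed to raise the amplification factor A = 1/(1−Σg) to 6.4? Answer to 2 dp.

0.46

Current total gain = 0.383.
Target gain for A = 6.4: g* = 1 − 1/6.4 = 0.8438.
Additional gain needed = 0.8438 − 0.383 = 0.46.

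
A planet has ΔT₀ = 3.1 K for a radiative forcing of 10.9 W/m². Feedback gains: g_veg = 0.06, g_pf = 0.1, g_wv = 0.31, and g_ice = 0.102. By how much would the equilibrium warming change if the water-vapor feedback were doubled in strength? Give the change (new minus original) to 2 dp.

19.03 K

Original: g = 0.572, ΔT = 3.1/(1−0.572) = 7.2430 K.
With doubled water-vapor: g' = 0.882, ΔT' = 3.1/(1−0.882) = 26.2712 K.
Change = 26.2712 − 7.2430 = 19.03 K.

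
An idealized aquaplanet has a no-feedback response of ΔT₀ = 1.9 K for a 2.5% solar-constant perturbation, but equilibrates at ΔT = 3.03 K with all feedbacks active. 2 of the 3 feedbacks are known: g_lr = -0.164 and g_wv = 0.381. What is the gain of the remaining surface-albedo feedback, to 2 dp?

Amplification A = ΔT/ΔT₀ = 3.03/1.9 = 1.595.
Total gain g = 1 − 1/A = 1 − 1/1.595 = 0.373.
Known gains sum to -0.164 + 0.381 = 0.217.
g_alb = 0.373 − 0.217 = 0.16.

0.16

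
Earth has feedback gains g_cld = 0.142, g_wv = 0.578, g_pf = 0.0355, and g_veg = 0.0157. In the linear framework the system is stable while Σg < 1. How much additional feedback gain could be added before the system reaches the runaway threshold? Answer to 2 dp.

Current total gain = 0.142 + 0.578 + 0.0355 + 0.0157 = 0.7712.
Margin to runaway = 1 − 0.7712 = 0.23.

0.23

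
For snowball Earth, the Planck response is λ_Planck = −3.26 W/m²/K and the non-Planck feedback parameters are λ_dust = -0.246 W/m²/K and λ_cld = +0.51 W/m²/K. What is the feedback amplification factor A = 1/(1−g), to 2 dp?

1.09

Convert to gains: g_dust = -0.246/3.26 = -0.07546; g_cld = 0.51/3.26 = 0.1564.
Total gain g = 0.08094.
A = 1/(1 − 0.08094) = 1.09.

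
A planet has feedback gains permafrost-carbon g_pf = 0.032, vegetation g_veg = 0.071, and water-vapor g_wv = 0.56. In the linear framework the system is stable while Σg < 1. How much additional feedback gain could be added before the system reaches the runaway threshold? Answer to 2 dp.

0.34

Current total gain = 0.032 + 0.071 + 0.56 = 0.663.
Margin to runaway = 1 − 0.663 = 0.34.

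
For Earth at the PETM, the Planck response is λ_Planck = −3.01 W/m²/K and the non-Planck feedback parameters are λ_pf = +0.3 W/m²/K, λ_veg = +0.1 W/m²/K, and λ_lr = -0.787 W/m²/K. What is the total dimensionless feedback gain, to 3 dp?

Convert to gains: g_pf = 0.3/3.01 = 0.09967; g_veg = 0.1/3.01 = 0.03322; g_lr = -0.787/3.01 = -0.2615.
Total gain g = -0.12861.

-0.129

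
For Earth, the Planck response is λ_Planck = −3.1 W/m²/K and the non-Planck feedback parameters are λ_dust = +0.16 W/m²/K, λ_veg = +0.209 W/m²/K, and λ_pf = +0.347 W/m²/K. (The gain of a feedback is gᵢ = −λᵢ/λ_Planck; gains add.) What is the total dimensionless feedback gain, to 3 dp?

0.231

Convert to gains: g_dust = 0.16/3.1 = 0.05161; g_veg = 0.209/3.1 = 0.06742; g_pf = 0.347/3.1 = 0.1119.
Total gain g = 0.23093.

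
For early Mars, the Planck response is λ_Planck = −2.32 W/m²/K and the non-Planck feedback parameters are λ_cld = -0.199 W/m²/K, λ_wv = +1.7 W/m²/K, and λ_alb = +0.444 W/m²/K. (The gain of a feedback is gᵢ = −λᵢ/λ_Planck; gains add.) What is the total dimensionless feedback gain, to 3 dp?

0.838

Convert to gains: g_cld = -0.199/2.32 = -0.08578; g_wv = 1.7/2.32 = 0.7328; g_alb = 0.444/2.32 = 0.1914.
Total gain g = 0.83842.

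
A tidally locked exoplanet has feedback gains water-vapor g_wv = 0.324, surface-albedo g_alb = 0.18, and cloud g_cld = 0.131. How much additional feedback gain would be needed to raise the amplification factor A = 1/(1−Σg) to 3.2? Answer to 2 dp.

Current total gain = 0.635.
Target gain for A = 3.2: g* = 1 − 1/3.2 = 0.6875.
Additional gain needed = 0.6875 − 0.635 = 0.05.

0.05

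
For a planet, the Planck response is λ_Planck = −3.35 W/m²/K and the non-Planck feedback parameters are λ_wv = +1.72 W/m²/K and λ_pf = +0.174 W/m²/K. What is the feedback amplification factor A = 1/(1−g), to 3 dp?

2.301

Convert to gains: g_wv = 1.72/3.35 = 0.5134; g_pf = 0.174/3.35 = 0.05194.
Total gain g = 0.56534.
A = 1/(1 − 0.56534) = 2.301.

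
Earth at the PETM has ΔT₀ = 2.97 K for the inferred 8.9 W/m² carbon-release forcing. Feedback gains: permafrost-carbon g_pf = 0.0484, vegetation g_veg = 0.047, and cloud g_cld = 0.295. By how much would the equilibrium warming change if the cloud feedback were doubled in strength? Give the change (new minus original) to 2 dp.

4.57 K

Original: g = 0.3904, ΔT = 2.97/(1−0.3904) = 4.8720 K.
With doubled cloud: g' = 0.6854, ΔT' = 2.97/(1−0.6854) = 9.4406 K.
Change = 9.4406 − 4.8720 = 4.57 K.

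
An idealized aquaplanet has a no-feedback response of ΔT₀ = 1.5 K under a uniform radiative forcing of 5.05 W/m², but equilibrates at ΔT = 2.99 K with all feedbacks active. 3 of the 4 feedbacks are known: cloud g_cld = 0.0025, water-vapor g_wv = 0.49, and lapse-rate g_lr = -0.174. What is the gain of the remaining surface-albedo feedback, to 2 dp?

Amplification A = ΔT/ΔT₀ = 2.99/1.5 = 1.993.
Total gain g = 1 − 1/A = 1 − 1/1.993 = 0.4982.
Known gains sum to 0.0025 + 0.49 − 0.174 = 0.3185.
g_alb = 0.4982 − 0.3185 = 0.18.

0.18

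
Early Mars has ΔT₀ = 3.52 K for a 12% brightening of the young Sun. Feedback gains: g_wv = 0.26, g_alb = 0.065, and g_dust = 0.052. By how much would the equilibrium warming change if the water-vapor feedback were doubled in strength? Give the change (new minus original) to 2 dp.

Original: g = 0.377, ΔT = 3.52/(1−0.377) = 5.6501 K.
With doubled water-vapor: g' = 0.637, ΔT' = 3.52/(1−0.637) = 9.6970 K.
Change = 9.6970 − 5.6501 = 4.05 K.

4.05 K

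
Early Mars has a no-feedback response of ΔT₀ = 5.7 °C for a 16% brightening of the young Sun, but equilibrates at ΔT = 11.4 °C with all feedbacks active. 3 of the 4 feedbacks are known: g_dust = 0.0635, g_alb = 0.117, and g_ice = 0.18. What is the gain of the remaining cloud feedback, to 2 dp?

Amplification A = ΔT/ΔT₀ = 11.4/5.7 = 2.
Total gain g = 1 − 1/A = 1 − 1/2 = 0.5.
Known gains sum to 0.0635 + 0.117 + 0.18 = 0.3605.
g_cld = 0.5 − 0.3605 = 0.14.

0.14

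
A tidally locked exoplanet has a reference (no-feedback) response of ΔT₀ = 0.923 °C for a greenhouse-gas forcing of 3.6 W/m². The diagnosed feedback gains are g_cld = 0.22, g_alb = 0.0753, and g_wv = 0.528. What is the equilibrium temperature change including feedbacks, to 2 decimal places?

5.22 °C

Total gain g = 0.22 + 0.0753 + 0.528 = 0.8233.
Amplification A = 1/(1 − 0.8233) = 5.659.
ΔT = 0.923 × 5.659 = 5.22 °C.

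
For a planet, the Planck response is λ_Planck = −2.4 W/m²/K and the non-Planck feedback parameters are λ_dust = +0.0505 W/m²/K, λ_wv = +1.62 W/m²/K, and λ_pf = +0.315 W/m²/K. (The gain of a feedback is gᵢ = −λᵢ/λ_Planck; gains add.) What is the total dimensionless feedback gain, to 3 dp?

Convert to gains: g_dust = 0.0505/2.4 = 0.02104; g_wv = 1.62/2.4 = 0.675; g_pf = 0.315/2.4 = 0.1313.
Total gain g = 0.82734.

0.827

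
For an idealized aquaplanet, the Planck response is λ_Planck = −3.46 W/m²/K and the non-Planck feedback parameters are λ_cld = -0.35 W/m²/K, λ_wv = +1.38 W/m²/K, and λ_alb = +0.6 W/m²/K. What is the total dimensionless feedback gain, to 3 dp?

Convert to gains: g_cld = -0.35/3.46 = -0.1012; g_wv = 1.38/3.46 = 0.3988; g_alb = 0.6/3.46 = 0.1734.
Total gain g = 0.471.

0.471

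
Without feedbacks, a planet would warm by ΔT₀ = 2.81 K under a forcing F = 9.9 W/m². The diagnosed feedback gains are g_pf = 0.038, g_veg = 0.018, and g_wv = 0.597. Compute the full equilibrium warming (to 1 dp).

Total gain g = 0.038 + 0.018 + 0.597 = 0.653.
Amplification A = 1/(1 − 0.653) = 2.882.
ΔT = 2.81 × 2.882 = 8.1 K.

8.1 K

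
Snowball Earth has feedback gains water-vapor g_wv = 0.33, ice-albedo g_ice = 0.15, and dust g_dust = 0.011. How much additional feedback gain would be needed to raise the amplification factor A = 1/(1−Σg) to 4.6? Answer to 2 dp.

0.29

Current total gain = 0.491.
Target gain for A = 4.6: g* = 1 − 1/4.6 = 0.7826.
Additional gain needed = 0.7826 − 0.491 = 0.29.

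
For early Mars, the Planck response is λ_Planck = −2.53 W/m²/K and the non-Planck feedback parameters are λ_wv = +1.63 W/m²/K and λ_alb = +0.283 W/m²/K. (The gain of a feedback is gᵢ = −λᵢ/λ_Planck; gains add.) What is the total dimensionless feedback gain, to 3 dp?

0.756

Convert to gains: g_wv = 1.63/2.53 = 0.6443; g_alb = 0.283/2.53 = 0.1119.
Total gain g = 0.7562.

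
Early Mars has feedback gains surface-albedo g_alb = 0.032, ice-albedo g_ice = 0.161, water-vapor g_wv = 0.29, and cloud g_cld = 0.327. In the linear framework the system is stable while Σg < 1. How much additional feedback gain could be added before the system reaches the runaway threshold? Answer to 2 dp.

0.19

Current total gain = 0.032 + 0.161 + 0.29 + 0.327 = 0.81.
Margin to runaway = 1 − 0.81 = 0.19.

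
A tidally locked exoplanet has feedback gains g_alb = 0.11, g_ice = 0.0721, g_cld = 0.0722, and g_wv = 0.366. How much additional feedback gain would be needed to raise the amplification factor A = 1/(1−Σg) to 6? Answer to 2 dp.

0.21

Current total gain = 0.6203.
Target gain for A = 6: g* = 1 − 1/6 = 0.8333.
Additional gain needed = 0.8333 − 0.6203 = 0.21.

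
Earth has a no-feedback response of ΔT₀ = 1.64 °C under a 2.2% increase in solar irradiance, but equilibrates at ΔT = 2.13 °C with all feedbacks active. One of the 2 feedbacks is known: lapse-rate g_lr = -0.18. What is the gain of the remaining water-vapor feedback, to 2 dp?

0.41

Amplification A = ΔT/ΔT₀ = 2.13/1.64 = 1.299.
Total gain g = 1 − 1/A = 1 − 1/1.299 = 0.2302.
The known gain is -0.18.
g_wv = 0.2302 + 0.18 = 0.41.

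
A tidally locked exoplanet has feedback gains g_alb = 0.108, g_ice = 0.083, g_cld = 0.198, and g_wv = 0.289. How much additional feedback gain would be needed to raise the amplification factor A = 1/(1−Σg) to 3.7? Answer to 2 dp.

0.05

Current total gain = 0.678.
Target gain for A = 3.7: g* = 1 − 1/3.7 = 0.7297.
Additional gain needed = 0.7297 − 0.678 = 0.05.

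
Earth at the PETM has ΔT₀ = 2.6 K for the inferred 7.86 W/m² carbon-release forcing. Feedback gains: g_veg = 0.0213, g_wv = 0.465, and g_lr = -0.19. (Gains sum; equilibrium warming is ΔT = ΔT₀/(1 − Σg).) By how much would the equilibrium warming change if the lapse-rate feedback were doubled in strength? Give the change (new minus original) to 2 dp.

-0.79 K

Original: g = 0.2963, ΔT = 2.6/(1−0.2963) = 3.6948 K.
With doubled lapse-rate: g' = 0.1063, ΔT' = 2.6/(1−0.1063) = 2.9093 K.
Change = 2.9093 − 3.6948 = -0.79 K.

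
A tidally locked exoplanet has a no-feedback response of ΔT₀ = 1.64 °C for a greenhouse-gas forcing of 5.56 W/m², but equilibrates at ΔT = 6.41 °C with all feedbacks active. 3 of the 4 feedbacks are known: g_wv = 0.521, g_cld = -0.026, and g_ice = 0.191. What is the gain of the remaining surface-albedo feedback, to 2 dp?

Amplification A = ΔT/ΔT₀ = 6.41/1.64 = 3.909.
Total gain g = 1 − 1/A = 1 − 1/3.909 = 0.7442.
Known gains sum to 0.521 − 0.026 + 0.191 = 0.686.
g_alb = 0.7442 − 0.686 = 0.06.

0.06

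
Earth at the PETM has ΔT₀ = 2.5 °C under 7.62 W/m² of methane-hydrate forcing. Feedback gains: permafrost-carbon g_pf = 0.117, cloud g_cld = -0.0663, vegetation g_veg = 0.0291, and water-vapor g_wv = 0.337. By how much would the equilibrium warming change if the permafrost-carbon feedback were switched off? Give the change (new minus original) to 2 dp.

-0.72 °C

Original: g = 0.4168, ΔT = 2.5/(1−0.4168) = 4.2867 °C.
Without permafrost-carbon: g' = 0.2998, ΔT' = 2.5/(1−0.2998) = 3.5704 °C.
Change = 3.5704 − 4.2867 = -0.72 °C.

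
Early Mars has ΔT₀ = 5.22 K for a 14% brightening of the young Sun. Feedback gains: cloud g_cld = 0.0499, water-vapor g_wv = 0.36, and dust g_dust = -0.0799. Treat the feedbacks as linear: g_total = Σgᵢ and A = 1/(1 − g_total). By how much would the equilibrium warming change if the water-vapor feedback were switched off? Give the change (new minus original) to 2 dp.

Original: g = 0.33, ΔT = 5.22/(1−0.33) = 7.7910 K.
Without water-vapor: g' = -0.03, ΔT' = 5.22/(1+0.03) = 5.0680 K.
Change = 5.0680 − 7.7910 = -2.72 K.

-2.72 K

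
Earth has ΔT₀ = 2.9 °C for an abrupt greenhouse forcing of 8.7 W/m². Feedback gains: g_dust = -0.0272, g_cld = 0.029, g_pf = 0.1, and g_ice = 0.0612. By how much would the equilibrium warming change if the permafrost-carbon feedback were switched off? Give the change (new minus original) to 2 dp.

Original: g = 0.163, ΔT = 2.9/(1−0.163) = 3.4648 °C.
Without permafrost-carbon: g' = 0.063, ΔT' = 2.9/(1−0.063) = 3.0950 °C.
Change = 3.0950 − 3.4648 = -0.37 °C.

-0.37 °C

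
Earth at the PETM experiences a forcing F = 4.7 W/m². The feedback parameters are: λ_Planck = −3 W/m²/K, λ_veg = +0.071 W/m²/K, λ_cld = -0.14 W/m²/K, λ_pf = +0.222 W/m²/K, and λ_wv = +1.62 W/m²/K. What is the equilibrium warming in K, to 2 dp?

Net feedback parameter λ = (−3) + (+0.071) + (-0.14) + (+0.222) + (+1.62) = -1.227 W/m²/K.
ΔT = −F/λ = −4.7/(-1.227) = 3.83 K.

3.83 K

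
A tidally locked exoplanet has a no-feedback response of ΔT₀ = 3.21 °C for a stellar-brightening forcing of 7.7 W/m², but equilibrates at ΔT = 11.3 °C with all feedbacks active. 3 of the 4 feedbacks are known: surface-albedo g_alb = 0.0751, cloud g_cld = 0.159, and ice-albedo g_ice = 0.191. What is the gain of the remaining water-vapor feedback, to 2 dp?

Amplification A = ΔT/ΔT₀ = 11.3/3.21 = 3.52.
Total gain g = 1 − 1/A = 1 − 1/3.52 = 0.7159.
Known gains sum to 0.0751 + 0.159 + 0.191 = 0.4251.
g_wv = 0.7159 − 0.4251 = 0.29.

0.29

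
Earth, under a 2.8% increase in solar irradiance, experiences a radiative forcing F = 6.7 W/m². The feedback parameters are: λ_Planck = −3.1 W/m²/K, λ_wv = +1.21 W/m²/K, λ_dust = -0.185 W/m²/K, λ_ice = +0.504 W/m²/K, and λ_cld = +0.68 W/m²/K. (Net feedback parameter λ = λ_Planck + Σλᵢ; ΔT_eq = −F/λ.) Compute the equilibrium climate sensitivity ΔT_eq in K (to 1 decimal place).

7.5 K

Net feedback parameter λ = (−3.1) + (+1.21) + (-0.185) + (+0.504) + (+0.68) = -0.891 W/m²/K.
ΔT = −F/λ = −6.7/(-0.891) = 7.5 K.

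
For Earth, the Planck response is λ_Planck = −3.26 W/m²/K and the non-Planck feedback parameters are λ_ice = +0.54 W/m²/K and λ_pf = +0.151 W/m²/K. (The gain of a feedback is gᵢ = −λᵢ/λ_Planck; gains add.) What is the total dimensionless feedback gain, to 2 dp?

Convert to gains: g_ice = 0.54/3.26 = 0.1656; g_pf = 0.151/3.26 = 0.04632.
Total gain g = 0.21192.

0.21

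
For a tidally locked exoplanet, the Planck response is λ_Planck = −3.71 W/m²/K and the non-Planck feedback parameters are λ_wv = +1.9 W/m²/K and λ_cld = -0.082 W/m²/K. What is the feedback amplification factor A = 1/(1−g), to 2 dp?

Convert to gains: g_wv = 1.9/3.71 = 0.5121; g_cld = -0.082/3.71 = -0.0221.
Total gain g = 0.49.
A = 1/(1 − 0.49) = 1.96.

1.96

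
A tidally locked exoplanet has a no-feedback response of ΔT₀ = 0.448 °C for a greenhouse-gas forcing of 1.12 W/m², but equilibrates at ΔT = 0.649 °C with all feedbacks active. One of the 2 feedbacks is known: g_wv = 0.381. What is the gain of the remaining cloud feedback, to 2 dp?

Amplification A = ΔT/ΔT₀ = 0.649/0.448 = 1.449.
Total gain g = 1 − 1/A = 1 − 1/1.449 = 0.3099.
The known gain is 0.381.
g_cld = 0.3099 − 0.381 = -0.07.

-0.07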